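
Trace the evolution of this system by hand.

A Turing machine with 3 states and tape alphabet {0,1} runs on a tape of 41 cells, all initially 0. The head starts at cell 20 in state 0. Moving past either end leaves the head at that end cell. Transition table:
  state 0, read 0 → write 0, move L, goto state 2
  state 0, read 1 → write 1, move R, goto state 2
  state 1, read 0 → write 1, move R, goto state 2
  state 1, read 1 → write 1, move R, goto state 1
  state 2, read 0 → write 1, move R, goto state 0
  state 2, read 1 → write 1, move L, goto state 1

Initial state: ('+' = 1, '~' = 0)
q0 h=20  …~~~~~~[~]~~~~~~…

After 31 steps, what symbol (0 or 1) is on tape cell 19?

1

[0] q0 h=20  …~~~~~~[~]~~~~~~…
[1] q2 h=19  …~~~~~~[~]~~~~~~…
[2] q0 h=20  …~~~~~+[~]~~~~~~…
[3] q2 h=19  …~~~~~~[+]~~~~~~…
[4] q1 h=18  …~~~~~~[~]+~~~~~…
[5] q2 h=19  …~~~~~+[+]~~~~~~…
[6] q1 h=18  …~~~~~~[+]+~~~~~…
[7] q1 h=19  …~~~~~+[+]~~~~~~…
[8] q1 h=20  …~~~~++[~]~~~~~~…
[9] q2 h=21  …~~~+++[~]~~~~~~…
[10] q0 h=22  …~~++++[~]~~~~~~…
[11] q2 h=21  …~~~+++[+]~~~~~~…
[12] q1 h=20  …~~~~++[+]+~~~~~…
[13] q1 h=21  …~~~+++[+]~~~~~~…
[14] q1 h=22  …~~++++[~]~~~~~~…
[15] q2 h=23  …~+++++[~]~~~~~~…
[16] q0 h=24  …++++++[~]~~~~~~…
[17] q2 h=23  …~+++++[+]~~~~~~…
[18] q1 h=22  …~~++++[+]+~~~~~…
[19] q1 h=23  …~+++++[+]~~~~~~…
[20] q1 h=24  …++++++[~]~~~~~~…
[21] q2 h=25  …++++++[~]~~~~~~…
[22] q0 h=26  …++++++[~]~~~~~~…
[23] q2 h=25  …++++++[+]~~~~~~…
[24] q1 h=24  …++++++[+]+~~~~~…
[25] q1 h=25  …++++++[+]~~~~~~…
[26] q1 h=26  …++++++[~]~~~~~~…
[27] q2 h=27  …++++++[~]~~~~~~…
[28] q0 h=28  …++++++[~]~~~~~~…
[29] q2 h=27  …++++++[+]~~~~~~…
[30] q1 h=26  …++++++[+]+~~~~~…
[31] q1 h=27  …++++++[+]~~~~~~…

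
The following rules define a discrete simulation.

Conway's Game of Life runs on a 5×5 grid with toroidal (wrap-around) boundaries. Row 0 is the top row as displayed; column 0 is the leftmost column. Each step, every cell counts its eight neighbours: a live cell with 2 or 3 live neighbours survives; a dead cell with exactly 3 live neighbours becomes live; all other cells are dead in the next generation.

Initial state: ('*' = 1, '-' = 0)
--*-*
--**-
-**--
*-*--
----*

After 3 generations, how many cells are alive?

2

[0] --*-*
--**-
-**--
*-*--
----*
[1] --*-*
-----
-----
*-**-
**--*
[2] -*-**
-----
-----
*-**-
-----
[3] -----
-----
-----
-----
**---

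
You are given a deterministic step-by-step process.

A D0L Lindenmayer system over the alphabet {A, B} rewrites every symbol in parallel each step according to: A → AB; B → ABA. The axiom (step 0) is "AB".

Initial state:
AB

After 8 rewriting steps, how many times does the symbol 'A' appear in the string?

gen 0: AB
gen 1: ABABA
gen 2: ABABAABABAAB
gen 3: ABABAABABAABABABAABABAABABABA
gen 4: ABABAABABAABABABAABABAABABABAABABAABABAABABABAABABAABABABAABABAABABAAB
gen 5: ABABAABABAABABABAABABAABABABAABABAABABAABABABAABABAABABABA…ABABAABABAABABABAABABAABABAABABABAABABAABABABAABABAABABABA  (len 169)
gen 6: ABABAABABAABABABAABABAABABABAABABAABABAABABABAABABAABABABA…ABABAABABAABABABAABABAABABAABABABAABABAABABABAABABAABABAAB  (len 408)
gen 7: ABABAABABAABABABAABABAABABABAABABAABABAABABABAABABAABABABA…ABABAABABAABABABAABABAABABAABABABAABABAABABABAABABAABABABA  (len 985)
gen 8: ABABAABABAABABABAABABAABABABAABABAABABAABABABAABABAABABABA…ABABAABABAABABABAABABAABABAABABABAABABAABABABAABABAABABAAB  (len 2378)

1393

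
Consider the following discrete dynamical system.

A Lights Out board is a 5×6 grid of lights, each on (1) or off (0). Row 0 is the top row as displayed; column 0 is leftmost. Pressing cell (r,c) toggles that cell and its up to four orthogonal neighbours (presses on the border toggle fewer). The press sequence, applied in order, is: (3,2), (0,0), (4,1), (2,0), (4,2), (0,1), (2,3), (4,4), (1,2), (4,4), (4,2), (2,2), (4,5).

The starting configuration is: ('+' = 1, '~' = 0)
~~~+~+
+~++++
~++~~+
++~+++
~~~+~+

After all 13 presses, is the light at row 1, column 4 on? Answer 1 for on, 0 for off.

k=0  ~~~+~+
+~++++
~++~~+
++~+++
~~~+~+
k=1  ~~~+~+
+~++++
~+~~~+
+~+~++
~~++~+
k=2  ++~+~+
~~++++
~+~~~+
+~+~++
~~++~+
k=3  ++~+~+
~~++++
~+~~~+
+++~++
++~+~+
k=4  ++~+~+
+~++++
+~~~~+
~++~++
++~+~+
k=5  ++~+~+
+~++++
+~~~~+
~+~~++
+~+~~+
k=6  ~~++~+
++++++
+~~~~+
~+~~++
+~+~~+
k=7  ~~++~+
+++~++
+~++++
~+~+++
+~+~~+
k=8  ~~++~+
+++~++
+~++++
~+~+~+
+~+++~
k=9  ~~~+~+
+~~+++
+~~+++
~+~+~+
+~+++~
k=10  ~~~+~+
+~~+++
+~~+++
~+~+++
+~+~~+
k=11  ~~~+~+
+~~+++
+~~+++
~+++++
++~+~+
k=12  ~~~+~+
+~++++
+++~++
~+~+++
++~+~+
k=13  ~~~+~+
+~++++
+++~++
~+~++~
++~++~

1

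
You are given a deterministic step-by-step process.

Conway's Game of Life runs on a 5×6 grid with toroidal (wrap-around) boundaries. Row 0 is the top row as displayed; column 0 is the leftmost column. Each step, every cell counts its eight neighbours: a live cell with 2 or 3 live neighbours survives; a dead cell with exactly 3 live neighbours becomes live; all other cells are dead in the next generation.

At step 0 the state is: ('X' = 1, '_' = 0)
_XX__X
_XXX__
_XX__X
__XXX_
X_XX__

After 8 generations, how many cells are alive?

t=0: _XX__X
_XXX__
_XX__X
__XXX_
X_XX__
t=1: ____X_
___XX_
X_____
X___XX
X____X
t=2: ___XX_
___XXX
X__X__
_X__X_
X_____
t=3: ___X__
__X__X
X_XX__
XX___X
___XXX
t=4: __XX_X
_XX_X_
__XXX_
_X____
__XX_X
t=5: X____X
_X___X
____X_
_X____
XX_X__
t=6: __X_XX
____XX
X_____
XXX___
_XX__X
t=7: _XX___
X__XX_
X_____
__X__X
____XX
t=8: XXX___
X_XX_X
XX_XX_
X___XX
XXXXXX

20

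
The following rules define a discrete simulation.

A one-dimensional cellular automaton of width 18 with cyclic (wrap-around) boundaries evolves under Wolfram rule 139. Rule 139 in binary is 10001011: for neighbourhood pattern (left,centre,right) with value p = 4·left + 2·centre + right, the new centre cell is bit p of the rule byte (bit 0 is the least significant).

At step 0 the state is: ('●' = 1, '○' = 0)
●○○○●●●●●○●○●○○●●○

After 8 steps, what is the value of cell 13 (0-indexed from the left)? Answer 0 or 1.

gen 0: ●○○○●●●●●○●○●○○●●○
gen 1: ○○●●●●●●○○○○○○●●○○
gen 2: ●●●●●●●○○●●●●●●○○●
gen 3: ●●●●●●○○●●●●●●○○●●
gen 4: ●●●●●○○●●●●●●○○●●●
gen 5: ●●●●○○●●●●●●○○●●●●
gen 6: ●●●○○●●●●●●○○●●●●●
gen 7: ●●○○●●●●●●○○●●●●●●
gen 8: ●○○●●●●●●○○●●●●●●●

1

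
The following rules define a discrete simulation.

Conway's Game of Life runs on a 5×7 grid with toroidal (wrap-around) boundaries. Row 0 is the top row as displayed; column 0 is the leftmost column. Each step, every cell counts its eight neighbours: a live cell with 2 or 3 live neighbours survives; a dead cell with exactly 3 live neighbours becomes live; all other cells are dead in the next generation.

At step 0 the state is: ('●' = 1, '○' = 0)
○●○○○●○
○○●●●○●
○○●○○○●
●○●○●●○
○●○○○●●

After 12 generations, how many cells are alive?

3

gen 0: ○●○○○●○
○○●●●○●
○○●○○○●
●○●○●●○
○●○○○●●
gen 1: ○●○●○○○
●●●●●○●
●○●○○○●
●○●●●○○
○●●○○○○
gen 2: ○○○○●○○
○○○○●●●
○○○○○○○
●○○○○○●
●○○○●○○
gen 3: ○○○●●○●
○○○○●●○
●○○○○○○
●○○○○○●
●○○○○●●
gen 4: ●○○●○○○
○○○●●●●
●○○○○●○
○●○○○●○
○○○○●○○
gen 5: ○○○●○○●
●○○●○●○
●○○○○○○
○○○○●●●
○○○○●○○
gen 6: ○○○●○●●
●○○○●○○
●○○○○○○
○○○○●●●
○○○●●○●
gen 7: ●○○●○○●
●○○○●●○
●○○○●○○
●○○●●○●
●○○●○○○
gen 8: ●●○●○●○
●●○●●●○
●●○○○○○
●●○●●●●
○●●●○●○
gen 9: ○○○○○●○
○○○●○●○
○○○○○○○
○○○●○●○
○○○○○○○
gen 10: ○○○○●○○
○○○○●○○
○○○○○○○
○○○○○○○
○○○○●○○
gen 11: ○○○●●●○
○○○○○○○
○○○○○○○
○○○○○○○
○○○○○○○
gen 12: ○○○○●○○
○○○○●○○
○○○○○○○
○○○○○○○
○○○○●○○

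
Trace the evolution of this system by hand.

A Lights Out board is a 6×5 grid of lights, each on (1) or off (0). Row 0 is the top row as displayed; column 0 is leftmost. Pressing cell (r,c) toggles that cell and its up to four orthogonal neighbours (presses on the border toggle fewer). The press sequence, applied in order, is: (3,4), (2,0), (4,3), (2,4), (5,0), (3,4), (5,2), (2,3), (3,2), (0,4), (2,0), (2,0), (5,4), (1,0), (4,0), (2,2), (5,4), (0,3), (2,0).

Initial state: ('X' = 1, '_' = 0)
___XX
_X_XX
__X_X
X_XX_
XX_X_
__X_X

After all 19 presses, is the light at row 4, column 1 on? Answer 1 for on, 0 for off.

0

step 0: ___XX
_X_XX
__X_X
X_XX_
XX_X_
__X_X
step 1: ___XX
_X_XX
__X__
X_X_X
XX_XX
__X_X
step 2: ___XX
XX_XX
XXX__
__X_X
XX_XX
__X_X
step 3: ___XX
XX_XX
XXX__
__XXX
XXX__
__XXX
step 4: ___XX
XX_X_
XXXXX
__XX_
XXX__
__XXX
step 5: ___XX
XX_X_
XXXXX
__XX_
_XX__
XXXXX
step 6: ___XX
XX_X_
XXXX_
__X_X
_XX_X
XXXXX
step 7: ___XX
XX_X_
XXXX_
__X_X
_X__X
X___X
step 8: ___XX
XX___
XX__X
__XXX
_X__X
X___X
step 9: ___XX
XX___
XXX_X
_X__X
_XX_X
X___X
step 10: _____
XX__X
XXX_X
_X__X
_XX_X
X___X
step 11: _____
_X__X
__X_X
XX__X
_XX_X
X___X
step 12: _____
XX__X
XXX_X
_X__X
_XX_X
X___X
step 13: _____
XX__X
XXX_X
_X__X
_XX__
X__X_
step 14: X____
____X
_XX_X
_X__X
_XX__
X__X_
step 15: X____
____X
_XX_X
XX__X
X_X__
___X_
step 16: X____
__X_X
___XX
XXX_X
X_X__
___X_
step 17: X____
__X_X
___XX
XXX_X
X_X_X
____X
step 18: X_XXX
__XXX
___XX
XXX_X
X_X_X
____X
step 19: X_XXX
X_XXX
XX_XX
_XX_X
X_X_X
____X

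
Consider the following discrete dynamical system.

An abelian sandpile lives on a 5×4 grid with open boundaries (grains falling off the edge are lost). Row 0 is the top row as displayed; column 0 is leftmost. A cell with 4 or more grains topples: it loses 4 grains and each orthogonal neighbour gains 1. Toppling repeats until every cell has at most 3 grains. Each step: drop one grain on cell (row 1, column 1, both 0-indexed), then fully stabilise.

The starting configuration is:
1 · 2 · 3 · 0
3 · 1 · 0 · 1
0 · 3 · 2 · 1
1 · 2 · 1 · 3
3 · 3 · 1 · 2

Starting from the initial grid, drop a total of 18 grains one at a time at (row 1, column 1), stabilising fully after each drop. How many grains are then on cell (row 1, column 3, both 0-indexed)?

3

k=0  1 · 2 · 3 · 0
3 · 1 · 0 · 1
0 · 3 · 2 · 1
1 · 2 · 1 · 3
3 · 3 · 1 · 2
k=1  1 · 2 · 3 · 0
3 · 2 · 0 · 1
0 · 3 · 2 · 1
1 · 2 · 1 · 3
3 · 3 · 1 · 2
k=2  1 · 2 · 3 · 0
3 · 3 · 0 · 1
0 · 3 · 2 · 1
1 · 2 · 1 · 3
3 · 3 · 1 · 2
k=3  2 · 3 · 3 · 0
0 · 2 · 1 · 1
2 · 0 · 3 · 1
1 · 3 · 1 · 3
3 · 3 · 1 · 2
k=4  2 · 3 · 3 · 0
0 · 3 · 1 · 1
2 · 0 · 3 · 1
1 · 3 · 1 · 3
3 · 3 · 1 · 2
k=5  3 · 1 · 0 · 1
1 · 1 · 3 · 1
2 · 1 · 3 · 1
1 · 3 · 1 · 3
3 · 3 · 1 · 2
k=6  3 · 1 · 0 · 1
1 · 2 · 3 · 1
2 · 1 · 3 · 1
1 · 3 · 1 · 3
3 · 3 · 1 · 2
k=7  3 · 1 · 0 · 1
1 · 3 · 3 · 1
2 · 1 · 3 · 1
1 · 3 · 1 · 3
3 · 3 · 1 · 2
k=8  3 · 2 · 1 · 1
2 · 1 · 1 · 2
2 · 3 · 0 · 2
1 · 3 · 2 · 3
3 · 3 · 1 · 2
k=9  3 · 2 · 1 · 1
2 · 2 · 1 · 2
2 · 3 · 0 · 2
1 · 3 · 2 · 3
3 · 3 · 1 · 2
k=10  3 · 2 · 1 · 1
2 · 3 · 1 · 2
2 · 3 · 0 · 2
1 · 3 · 2 · 3
3 · 3 · 1 · 2
k=11  3 · 3 · 1 · 1
3 · 1 · 2 · 2
3 · 1 · 1 · 2
3 · 1 · 3 · 3
0 · 1 · 2 · 2
k=12  3 · 3 · 1 · 1
3 · 2 · 2 · 2
3 · 1 · 1 · 2
3 · 1 · 3 · 3
0 · 1 · 2 · 2
k=13  3 · 3 · 1 · 1
3 · 3 · 2 · 2
3 · 1 · 1 · 2
3 · 1 · 3 · 3
0 · 1 · 2 · 2
k=14  1 · 1 · 2 · 1
2 · 2 · 3 · 2
1 · 3 · 1 · 2
0 · 2 · 3 · 3
1 · 1 · 2 · 2
k=15  1 · 1 · 2 · 1
2 · 3 · 3 · 2
1 · 3 · 1 · 2
0 · 2 · 3 · 3
1 · 1 · 2 · 2
k=16  1 · 2 · 3 · 1
3 · 2 · 0 · 3
2 · 0 · 3 · 2
0 · 3 · 3 · 3
1 · 1 · 2 · 2
k=17  1 · 2 · 3 · 1
3 · 3 · 0 · 3
2 · 0 · 3 · 2
0 · 3 · 3 · 3
1 · 1 · 2 · 2
k=18  2 · 3 · 3 · 1
0 · 1 · 1 · 3
3 · 1 · 3 · 2
0 · 3 · 3 · 3
1 · 1 · 2 · 2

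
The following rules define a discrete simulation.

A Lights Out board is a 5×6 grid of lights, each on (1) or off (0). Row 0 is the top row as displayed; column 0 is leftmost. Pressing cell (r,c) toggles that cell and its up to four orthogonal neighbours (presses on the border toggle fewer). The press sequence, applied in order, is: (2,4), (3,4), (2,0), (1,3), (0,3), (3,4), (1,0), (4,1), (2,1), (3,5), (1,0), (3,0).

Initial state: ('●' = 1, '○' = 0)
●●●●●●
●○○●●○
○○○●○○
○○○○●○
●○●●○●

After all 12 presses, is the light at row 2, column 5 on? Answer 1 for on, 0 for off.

0

step 0: ●●●●●●
●○○●●○
○○○●○○
○○○○●○
●○●●○●
step 1: ●●●●●●
●○○●○○
○○○○●●
○○○○○○
●○●●○●
step 2: ●●●●●●
●○○●○○
○○○○○●
○○○●●●
●○●●●●
step 3: ●●●●●●
○○○●○○
●●○○○●
●○○●●●
●○●●●●
step 4: ●●●○●●
○○●○●○
●●○●○●
●○○●●●
●○●●●●
step 5: ●●○●○●
○○●●●○
●●○●○●
●○○●●●
●○●●●●
step 6: ●●○●○●
○○●●●○
●●○●●●
●○○○○○
●○●●○●
step 7: ○●○●○●
●●●●●○
○●○●●●
●○○○○○
●○●●○●
step 8: ○●○●○●
●●●●●○
○●○●●●
●●○○○○
○●○●○●
step 9: ○●○●○●
●○●●●○
●○●●●●
●○○○○○
○●○●○●
step 10: ○●○●○●
●○●●●○
●○●●●○
●○○○●●
○●○●○○
step 11: ●●○●○●
○●●●●○
○○●●●○
●○○○●●
○●○●○○
step 12: ●●○●○●
○●●●●○
●○●●●○
○●○○●●
●●○●○○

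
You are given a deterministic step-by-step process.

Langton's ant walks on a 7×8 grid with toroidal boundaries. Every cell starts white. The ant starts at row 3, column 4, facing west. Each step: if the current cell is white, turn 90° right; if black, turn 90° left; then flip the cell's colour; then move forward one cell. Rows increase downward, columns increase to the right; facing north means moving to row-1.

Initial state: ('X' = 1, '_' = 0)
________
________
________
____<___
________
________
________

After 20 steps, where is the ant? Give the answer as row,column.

gen 0: ________
________
________
____<___
________
________
________
gen 1: ________
________
____^___
____X___
________
________
________
gen 2: ________
________
____X>__
____X___
________
________
________
gen 3: ________
________
____XX__
____Xv__
________
________
________
gen 4: ________
________
____XX__
____<X__
________
________
________
gen 5: ________
________
____XX__
_____X__
____v___
________
________
gen 6: ________
________
____XX__
_____X__
___<X___
________
________
gen 7: ________
________
____XX__
___^_X__
___XX___
________
________
gen 8: ________
________
____XX__
___X>X__
___XX___
________
________
gen 9: ________
________
____XX__
___XXX__
___Xv___
________
________
gen 10: ________
________
____XX__
___XXX__
___X_>__
________
________
gen 11: ________
________
____XX__
___XXX__
___X_X__
_____v__
________
gen 12: ________
________
____XX__
___XXX__
___X_X__
____<X__
________
gen 13: ________
________
____XX__
___XXX__
___X^X__
____XX__
________
gen 14: ________
________
____XX__
___XXX__
___XX>__
____XX__
________
gen 15: ________
________
____XX__
___XX^__
___XX___
____XX__
________
gen 16: ________
________
____XX__
___X<___
___XX___
____XX__
________
gen 17: ________
________
____XX__
___X____
___Xv___
____XX__
________
gen 18: ________
________
____XX__
___X____
___X_>__
____XX__
________
gen 19: ________
________
____XX__
___X____
___X_X__
____Xv__
________
gen 20: ________
________
____XX__
___X____
___X_X__
____X_>_
________

5,6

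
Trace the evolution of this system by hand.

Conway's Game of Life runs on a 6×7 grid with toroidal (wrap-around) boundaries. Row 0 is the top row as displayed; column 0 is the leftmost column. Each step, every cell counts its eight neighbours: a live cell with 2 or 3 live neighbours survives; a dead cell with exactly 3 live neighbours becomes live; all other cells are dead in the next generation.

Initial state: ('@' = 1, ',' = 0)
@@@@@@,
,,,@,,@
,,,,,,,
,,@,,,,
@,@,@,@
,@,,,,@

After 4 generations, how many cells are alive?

k=0  @@@@@@,
,,,@,,@
,,,,,,,
,,@,,,,
@,@,@,@
,@,,,,@
k=1  ,@,@@@,
@@,@,@@
,,,,,,,
,@,@,,,
@,@@,@@
,,,,,,,
k=2  ,@,@,@,
@@,@,@@
,@,,@,@
@@,@@,@
@@@@@,@
@@,,,,,
k=3  ,,,,,@,
,@,@,,,
,,,,,,,
,,,,,,,
,,,,@,,
,,,,,@,
k=4  ,,,,@,,
,,,,,,,
,,,,,,,
,,,,,,,
,,,,,,,
,,,,@@,

3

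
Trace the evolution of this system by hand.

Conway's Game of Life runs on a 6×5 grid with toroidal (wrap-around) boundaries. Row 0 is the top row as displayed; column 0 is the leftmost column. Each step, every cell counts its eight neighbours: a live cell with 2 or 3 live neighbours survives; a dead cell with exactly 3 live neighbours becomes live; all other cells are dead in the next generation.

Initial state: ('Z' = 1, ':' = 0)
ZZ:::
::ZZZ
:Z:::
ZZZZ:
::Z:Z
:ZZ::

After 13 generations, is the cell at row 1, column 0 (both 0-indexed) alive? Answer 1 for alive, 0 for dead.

0) ZZ:::
::ZZZ
:Z:::
ZZZZ:
::Z:Z
:ZZ::
1) Z:::Z
::ZZZ
:::::
Z::ZZ
::::Z
::ZZ:
2) ZZ:::
Z::ZZ
Z:Z::
Z::ZZ
Z:Z::
Z::Z:
3) :ZZZ:
::ZZ:
::Z::
Z:ZZ:
Z:Z::
Z:Z::
4) ::::Z
:::::
::::Z
::ZZZ
Z:Z::
Z:::Z
5) Z:::Z
:::::
::::Z
ZZZ:Z
Z:Z::
ZZ:ZZ
6) :Z:Z:
Z:::Z
:Z:ZZ
::Z:Z
:::::
::ZZ:
7) ZZ:Z:
:Z:::
:ZZ::
Z:Z:Z
::Z::
::ZZ:
8) ZZ:ZZ
:::::
::ZZ:
Z:Z::
::Z:Z
:::ZZ
9) Z:ZZ:
ZZ:::
:ZZZ:
::Z:Z
ZZZ:Z
:Z:::
10) Z:Z:Z
Z::::
:::ZZ
::::Z
::Z:Z
:::::
11) ZZ::Z
ZZ:::
Z::ZZ
Z:::Z
:::Z:
ZZ::Z
12) ::Z::
::ZZ:
:::Z:
Z::::
:Z:Z:
:ZZZ:
13) :::::
::ZZ:
::ZZZ
::Z:Z
ZZ:ZZ
:Z:Z:

0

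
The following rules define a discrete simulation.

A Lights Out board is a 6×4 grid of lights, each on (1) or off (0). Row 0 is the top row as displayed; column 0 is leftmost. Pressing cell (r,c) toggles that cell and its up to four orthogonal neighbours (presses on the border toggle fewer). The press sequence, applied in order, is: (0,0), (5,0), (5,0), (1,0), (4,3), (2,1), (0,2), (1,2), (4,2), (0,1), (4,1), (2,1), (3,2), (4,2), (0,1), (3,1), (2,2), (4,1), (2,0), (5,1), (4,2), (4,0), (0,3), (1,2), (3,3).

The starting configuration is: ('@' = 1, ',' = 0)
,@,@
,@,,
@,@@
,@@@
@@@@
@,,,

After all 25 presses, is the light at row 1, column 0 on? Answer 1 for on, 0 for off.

gen 0: ,@,@
,@,,
@,@@
,@@@
@@@@
@,,,
gen 1: @,,@
@@,,
@,@@
,@@@
@@@@
@,,,
gen 2: @,,@
@@,,
@,@@
,@@@
,@@@
,@,,
gen 3: @,,@
@@,,
@,@@
,@@@
@@@@
@,,,
gen 4: ,,,@
,,,,
,,@@
,@@@
@@@@
@,,,
gen 5: ,,,@
,,,,
,,@@
,@@,
@@,,
@,,@
gen 6: ,,,@
,@,,
@@,@
,,@,
@@,,
@,,@
gen 7: ,@@,
,@@,
@@,@
,,@,
@@,,
@,,@
gen 8: ,@,,
,,,@
@@@@
,,@,
@@,,
@,,@
gen 9: ,@,,
,,,@
@@@@
,,,,
@,@@
@,@@
gen 10: @,@,
,@,@
@@@@
,,,,
@,@@
@,@@
gen 11: @,@,
,@,@
@@@@
,@,,
,@,@
@@@@
gen 12: @,@,
,,,@
,,,@
,,,,
,@,@
@@@@
gen 13: @,@,
,,,@
,,@@
,@@@
,@@@
@@@@
gen 14: @,@,
,,,@
,,@@
,@,@
,,,,
@@,@
gen 15: ,@,,
,@,@
,,@@
,@,@
,,,,
@@,@
gen 16: ,@,,
,@,@
,@@@
@,@@
,@,,
@@,@
gen 17: ,@,,
,@@@
,,,,
@,,@
,@,,
@@,@
gen 18: ,@,,
,@@@
,,,,
@@,@
@,@,
@,,@
gen 19: ,@,,
@@@@
@@,,
,@,@
@,@,
@,,@
gen 20: ,@,,
@@@@
@@,,
,@,@
@@@,
,@@@
gen 21: ,@,,
@@@@
@@,,
,@@@
@,,@
,@,@
gen 22: ,@,,
@@@@
@@,,
@@@@
,@,@
@@,@
gen 23: ,@@@
@@@,
@@,,
@@@@
,@,@
@@,@
gen 24: ,@,@
@,,@
@@@,
@@@@
,@,@
@@,@
gen 25: ,@,@
@,,@
@@@@
@@,,
,@,,
@@,@

1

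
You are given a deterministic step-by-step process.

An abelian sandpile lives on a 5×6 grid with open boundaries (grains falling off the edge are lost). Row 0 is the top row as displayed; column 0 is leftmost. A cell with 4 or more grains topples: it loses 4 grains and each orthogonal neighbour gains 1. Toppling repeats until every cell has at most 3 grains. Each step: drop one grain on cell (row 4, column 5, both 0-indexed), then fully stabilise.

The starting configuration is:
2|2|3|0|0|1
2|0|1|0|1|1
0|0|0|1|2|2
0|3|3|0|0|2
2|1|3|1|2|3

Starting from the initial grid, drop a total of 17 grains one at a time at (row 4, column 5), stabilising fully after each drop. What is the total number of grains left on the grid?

43

t=0: 2|2|3|0|0|1
2|0|1|0|1|1
0|0|0|1|2|2
0|3|3|0|0|2
2|1|3|1|2|3
t=1: 2|2|3|0|0|1
2|0|1|0|1|1
0|0|0|1|2|2
0|3|3|0|0|3
2|1|3|1|3|0
t=2: 2|2|3|0|0|1
2|0|1|0|1|1
0|0|0|1|2|2
0|3|3|0|0|3
2|1|3|1|3|1
t=3: 2|2|3|0|0|1
2|0|1|0|1|1
0|0|0|1|2|2
0|3|3|0|0|3
2|1|3|1|3|2
t=4: 2|2|3|0|0|1
2|0|1|0|1|1
0|0|0|1|2|2
0|3|3|0|0|3
2|1|3|1|3|3
t=5: 2|2|3|0|0|1
2|0|1|0|1|1
0|0|0|1|2|3
0|3|3|0|2|0
2|1|3|2|0|2
t=6: 2|2|3|0|0|1
2|0|1|0|1|1
0|0|0|1|2|3
0|3|3|0|2|0
2|1|3|2|0|3
t=7: 2|2|3|0|0|1
2|0|1|0|1|1
0|0|0|1|2|3
0|3|3|0|2|1
2|1|3|2|1|0
t=8: 2|2|3|0|0|1
2|0|1|0|1|1
0|0|0|1|2|3
0|3|3|0|2|1
2|1|3|2|1|1
t=9: 2|2|3|0|0|1
2|0|1|0|1|1
0|0|0|1|2|3
0|3|3|0|2|1
2|1|3|2|1|2
t=10: 2|2|3|0|0|1
2|0|1|0|1|1
0|0|0|1|2|3
0|3|3|0|2|1
2|1|3|2|1|3
t=11: 2|2|3|0|0|1
2|0|1|0|1|1
0|0|0|1|2|3
0|3|3|0|2|2
2|1|3|2|2|0
t=12: 2|2|3|0|0|1
2|0|1|0|1|1
0|0|0|1|2|3
0|3|3|0|2|2
2|1|3|2|2|1
t=13: 2|2|3|0|0|1
2|0|1|0|1|1
0|0|0|1|2|3
0|3|3|0|2|2
2|1|3|2|2|2
t=14: 2|2|3|0|0|1
2|0|1|0|1|1
0|0|0|1|2|3
0|3|3|0|2|2
2|1|3|2|2|3
t=15: 2|2|3|0|0|1
2|0|1|0|1|1
0|0|0|1|2|3
0|3|3|0|2|3
2|1|3|2|3|0
t=16: 2|2|3|0|0|1
2|0|1|0|1|1
0|0|0|1|2|3
0|3|3|0|2|3
2|1|3|2|3|1
t=17: 2|2|3|0|0|1
2|0|1|0|1|1
0|0|0|1|2|3
0|3|3|0|2|3
2|1|3|2|3|2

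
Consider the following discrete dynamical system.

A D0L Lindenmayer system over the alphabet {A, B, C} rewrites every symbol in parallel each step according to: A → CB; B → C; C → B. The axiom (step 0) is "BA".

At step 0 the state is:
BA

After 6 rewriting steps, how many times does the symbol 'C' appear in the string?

t=0: BA
t=1: CCB
t=2: BBC
t=3: CCB
t=4: BBC
t=5: CCB
t=6: BBC

1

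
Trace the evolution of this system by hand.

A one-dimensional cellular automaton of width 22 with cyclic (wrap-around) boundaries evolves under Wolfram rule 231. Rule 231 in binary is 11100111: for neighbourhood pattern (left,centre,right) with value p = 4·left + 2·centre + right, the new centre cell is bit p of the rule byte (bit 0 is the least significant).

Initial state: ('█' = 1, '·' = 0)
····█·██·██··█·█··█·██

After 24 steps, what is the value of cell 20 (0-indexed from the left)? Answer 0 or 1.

1

t=0: ····█·██·██··█·█··█·██
t=1: ·█████·██·█·████·███·█
t=2: █·█████·████·████·████
t=3: ██·█████·████·████·███
t=4: ███·█████·████·████·██
t=5: ████·█████·████·████·█
t=6: █████·█████·████·████·
t=7: ·█████·█████·████·████
t=8: █·█████·█████·████·███
t=9: ██·█████·█████·████·██
t=10: ███·█████·█████·████·█
t=11: ████·█████·█████·████·
t=12: ·████·█████·█████·████
t=13: █·████·█████·█████·███
t=14: ██·████·█████·█████·██
t=15: ███·████·█████·█████·█
t=16: ████·████·█████·█████·
t=17: ·████·████·█████·█████
t=18: █·████·████·█████·████
t=19: ██·████·████·█████·███
t=20: ███·████·████·█████·██
t=21: ████·████·████·█████·█
t=22: █████·████·████·█████·
t=23: ·█████·████·████·█████
t=24: █·█████·████·████·████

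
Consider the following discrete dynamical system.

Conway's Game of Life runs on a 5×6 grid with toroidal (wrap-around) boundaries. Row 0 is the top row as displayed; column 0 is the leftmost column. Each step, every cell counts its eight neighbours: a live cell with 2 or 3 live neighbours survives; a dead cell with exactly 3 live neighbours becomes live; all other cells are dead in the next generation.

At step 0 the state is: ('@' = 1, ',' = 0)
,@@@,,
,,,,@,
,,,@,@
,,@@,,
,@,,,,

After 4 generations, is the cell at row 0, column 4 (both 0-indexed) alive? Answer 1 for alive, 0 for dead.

1

step 0: ,@@@,,
,,,,@,
,,,@,@
,,@@,,
,@,,,,
step 1: ,@@@,,
,,,,@,
,,@@,,
,,@@@,
,@,,,,
step 2: ,@@@,,
,@,,@,
,,@,,,
,@,,@,
,@,,@,
step 3: @@,@@,
,@,,,,
,@@@,,
,@@@,,
@@,,@,
step 4: ,,,@@,
,,,,@,
@,,@,,
,,,,@,
,,,,@,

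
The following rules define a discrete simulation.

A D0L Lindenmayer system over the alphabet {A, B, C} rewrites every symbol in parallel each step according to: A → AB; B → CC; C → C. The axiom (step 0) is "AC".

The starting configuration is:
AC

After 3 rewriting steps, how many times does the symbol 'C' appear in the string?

t=0: AC
t=1: ABC
t=2: ABCCC
t=3: ABCCCCC

5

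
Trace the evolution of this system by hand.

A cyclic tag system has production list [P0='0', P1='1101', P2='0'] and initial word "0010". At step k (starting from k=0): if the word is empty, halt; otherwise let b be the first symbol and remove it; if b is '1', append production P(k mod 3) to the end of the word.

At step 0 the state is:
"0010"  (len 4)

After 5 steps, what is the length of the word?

[0] "0010"  (len 4)
[1] "010"  (len 3)
[2] "10"  (len 2)
[3] "00"  (len 2)
[4] "0"  (len 1)
[5] (halted — word empty)

0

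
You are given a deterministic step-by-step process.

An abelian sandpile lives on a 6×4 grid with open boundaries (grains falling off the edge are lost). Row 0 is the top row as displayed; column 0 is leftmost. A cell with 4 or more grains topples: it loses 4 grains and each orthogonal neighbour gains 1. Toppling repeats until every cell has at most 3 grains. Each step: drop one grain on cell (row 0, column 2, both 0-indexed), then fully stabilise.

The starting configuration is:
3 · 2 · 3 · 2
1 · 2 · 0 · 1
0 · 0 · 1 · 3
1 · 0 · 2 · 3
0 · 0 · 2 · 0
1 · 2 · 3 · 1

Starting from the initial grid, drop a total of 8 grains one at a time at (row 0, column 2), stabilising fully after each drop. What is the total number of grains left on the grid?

33

k=0  3 · 2 · 3 · 2
1 · 2 · 0 · 1
0 · 0 · 1 · 3
1 · 0 · 2 · 3
0 · 0 · 2 · 0
1 · 2 · 3 · 1
k=1  3 · 3 · 0 · 3
1 · 2 · 1 · 1
0 · 0 · 1 · 3
1 · 0 · 2 · 3
0 · 0 · 2 · 0
1 · 2 · 3 · 1
k=2  3 · 3 · 1 · 3
1 · 2 · 1 · 1
0 · 0 · 1 · 3
1 · 0 · 2 · 3
0 · 0 · 2 · 0
1 · 2 · 3 · 1
k=3  3 · 3 · 2 · 3
1 · 2 · 1 · 1
0 · 0 · 1 · 3
1 · 0 · 2 · 3
0 · 0 · 2 · 0
1 · 2 · 3 · 1
k=4  3 · 3 · 3 · 3
1 · 2 · 1 · 1
0 · 0 · 1 · 3
1 · 0 · 2 · 3
0 · 0 · 2 · 0
1 · 2 · 3 · 1
k=5  0 · 1 · 2 · 0
2 · 3 · 2 · 2
0 · 0 · 1 · 3
1 · 0 · 2 · 3
0 · 0 · 2 · 0
1 · 2 · 3 · 1
k=6  0 · 1 · 3 · 0
2 · 3 · 2 · 2
0 · 0 · 1 · 3
1 · 0 · 2 · 3
0 · 0 · 2 · 0
1 · 2 · 3 · 1
k=7  0 · 2 · 0 · 1
2 · 3 · 3 · 2
0 · 0 · 1 · 3
1 · 0 · 2 · 3
0 · 0 · 2 · 0
1 · 2 · 3 · 1
k=8  0 · 2 · 1 · 1
2 · 3 · 3 · 2
0 · 0 · 1 · 3
1 · 0 · 2 · 3
0 · 0 · 2 · 0
1 · 2 · 3 · 1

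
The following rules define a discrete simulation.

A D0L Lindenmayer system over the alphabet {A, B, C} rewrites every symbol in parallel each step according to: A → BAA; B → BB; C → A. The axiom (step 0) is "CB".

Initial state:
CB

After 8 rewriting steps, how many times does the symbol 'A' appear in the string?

step 0: CB
step 1: ABB
step 2: BAABBBB
step 3: BBBAABAABBBBBBBB
step 4: BBBBBBBAABAABBBAABAABBBBBBBBBBBBBBBB
step 5: BBBBBBBBBBBBBBBAABAABBBAABAABBBBBBBAABAABBBAABAABBBBBBBBBBBBBBBBBBBBBBBBBBBBBBBB
step 6: BBBBBBBBBBBBBBBBBBBBBBBBBBBBBBBAABAABBBAABAABBBBBBBAABAABB…BBBBBBBBBBBBBBBBBBBBBBBBBBBBBBBBBBBBBBBBBBBBBBBBBBBBBBBBBB  (len 176)
step 7: BBBBBBBBBBBBBBBBBBBBBBBBBBBBBBBBBBBBBBBBBBBBBBBBBBBBBBBBBB…BBBBBBBBBBBBBBBBBBBBBBBBBBBBBBBBBBBBBBBBBBBBBBBBBBBBBBBBBB  (len 384)
step 8: BBBBBBBBBBBBBBBBBBBBBBBBBBBBBBBBBBBBBBBBBBBBBBBBBBBBBBBBBB…BBBBBBBBBBBBBBBBBBBBBBBBBBBBBBBBBBBBBBBBBBBBBBBBBBBBBBBBBB  (len 832)

128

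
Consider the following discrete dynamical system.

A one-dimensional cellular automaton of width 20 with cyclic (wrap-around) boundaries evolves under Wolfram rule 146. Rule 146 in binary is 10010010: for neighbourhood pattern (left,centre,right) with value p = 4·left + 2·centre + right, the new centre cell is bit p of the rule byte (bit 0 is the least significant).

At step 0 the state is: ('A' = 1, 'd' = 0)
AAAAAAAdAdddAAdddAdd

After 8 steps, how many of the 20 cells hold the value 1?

4

gen 0: AAAAAAAdAdddAAdddAdd
gen 1: dAAAAAdddAdAddAdAdAA
gen 2: ddAAAdAdAdddAAdddddd
gen 3: dAdAdddddAdAddAddddd
gen 4: AdddAdddAdddAAdAdddd
gen 5: dAdAdAdAdAdAddddAddA
gen 6: ddddddddddddAddAdAAd
gen 7: dddddddddddAdAAddddA
gen 8: AdddddddddAddddAddAd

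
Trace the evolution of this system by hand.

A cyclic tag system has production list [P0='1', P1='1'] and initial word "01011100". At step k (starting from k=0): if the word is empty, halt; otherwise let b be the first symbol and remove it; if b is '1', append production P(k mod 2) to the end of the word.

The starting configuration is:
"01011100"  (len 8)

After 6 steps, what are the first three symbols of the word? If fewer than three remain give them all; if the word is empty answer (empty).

0) "01011100"  (len 8)
1) "1011100"  (len 7)
2) "0111001"  (len 7)
3) "111001"  (len 6)
4) "110011"  (len 6)
5) "100111"  (len 6)
6) "001111"  (len 6)

001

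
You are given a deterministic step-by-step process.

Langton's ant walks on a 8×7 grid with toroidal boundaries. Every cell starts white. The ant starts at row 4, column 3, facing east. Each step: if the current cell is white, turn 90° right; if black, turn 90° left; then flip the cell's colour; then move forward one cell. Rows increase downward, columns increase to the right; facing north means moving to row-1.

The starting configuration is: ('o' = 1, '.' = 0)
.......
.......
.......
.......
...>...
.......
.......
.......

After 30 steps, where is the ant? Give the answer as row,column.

3,2

k=0  .......
.......
.......
.......
...>...
.......
.......
.......
k=1  .......
.......
.......
.......
...o...
...v...
.......
.......
k=2  .......
.......
.......
.......
...o...
..<o...
.......
.......
k=3  .......
.......
.......
.......
..^o...
..oo...
.......
.......
k=4  .......
.......
.......
.......
..o>...
..oo...
.......
.......
k=5  .......
.......
.......
...^...
..o....
..oo...
.......
.......
k=6  .......
.......
.......
...o>..
..o....
..oo...
.......
.......
k=7  .......
.......
.......
...oo..
..o.v..
..oo...
.......
.......
k=8  .......
.......
.......
...oo..
..o<o..
..oo...
.......
.......
k=9  .......
.......
.......
...^o..
..ooo..
..oo...
.......
.......
k=10  .......
.......
.......
..<.o..
..ooo..
..oo...
.......
.......
k=11  .......
.......
..^....
..o.o..
..ooo..
..oo...
.......
.......
k=12  .......
.......
..o>...
..o.o..
..ooo..
..oo...
.......
.......
k=13  .......
.......
..oo...
..ovo..
..ooo..
..oo...
.......
.......
k=14  .......
.......
..oo...
..<oo..
..ooo..
..oo...
.......
.......
k=15  .......
.......
..oo...
...oo..
..voo..
..oo...
.......
.......
k=16  .......
.......
..oo...
...oo..
...>o..
..oo...
.......
.......
k=17  .......
.......
..oo...
...^o..
....o..
..oo...
.......
.......
k=18  .......
.......
..oo...
..<.o..
....o..
..oo...
.......
.......
k=19  .......
.......
..^o...
..o.o..
....o..
..oo...
.......
.......
k=20  .......
.......
.<.o...
..o.o..
....o..
..oo...
.......
.......
k=21  .......
.^.....
.o.o...
..o.o..
....o..
..oo...
.......
.......
k=22  .......
.o>....
.o.o...
..o.o..
....o..
..oo...
.......
.......
k=23  .......
.oo....
.ovo...
..o.o..
....o..
..oo...
.......
.......
k=24  .......
.oo....
.<oo...
..o.o..
....o..
..oo...
.......
.......
k=25  .......
.oo....
..oo...
.vo.o..
....o..
..oo...
.......
.......
k=26  .......
.oo....
..oo...
<oo.o..
....o..
..oo...
.......
.......
k=27  .......
.oo....
^.oo...
ooo.o..
....o..
..oo...
.......
.......
k=28  .......
.oo....
o>oo...
ooo.o..
....o..
..oo...
.......
.......
k=29  .......
.oo....
oooo...
ovo.o..
....o..
..oo...
.......
.......
k=30  .......
.oo....
oooo...
o.>.o..
....o..
..oo...
.......
.......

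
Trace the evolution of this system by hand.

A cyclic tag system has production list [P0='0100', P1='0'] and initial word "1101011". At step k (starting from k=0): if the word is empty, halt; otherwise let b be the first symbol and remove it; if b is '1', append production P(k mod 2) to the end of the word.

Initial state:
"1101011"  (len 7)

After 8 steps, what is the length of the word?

gen 0: "1101011"  (len 7)
gen 1: "1010110100"  (len 10)
gen 2: "0101101000"  (len 10)
gen 3: "101101000"  (len 9)
gen 4: "011010000"  (len 9)
gen 5: "11010000"  (len 8)
gen 6: "10100000"  (len 8)
gen 7: "01000000100"  (len 11)
gen 8: "1000000100"  (len 10)

10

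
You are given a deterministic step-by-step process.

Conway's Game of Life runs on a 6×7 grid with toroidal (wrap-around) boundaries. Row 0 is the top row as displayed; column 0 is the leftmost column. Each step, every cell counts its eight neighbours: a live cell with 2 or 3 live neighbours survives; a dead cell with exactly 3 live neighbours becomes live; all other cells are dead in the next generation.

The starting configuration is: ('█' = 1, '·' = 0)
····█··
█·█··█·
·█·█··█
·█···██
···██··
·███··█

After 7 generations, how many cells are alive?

15

k=0  ····█··
█·█··█·
·█·█··█
·█···██
···██··
·███··█
k=1  █···███
███████
·█··█··
···█·██
·█·██·█
··█··█·
k=2  ·······
··█····
·█·····
···█··█
█··█··█
·██····
k=3  ·██····
·······
··█····
··█···█
██·█··█
███····
k=4  █·█····
·██····
·······
··██··█
···█··█
···█··█
k=5  █·██···
·██····
·█·█···
··██···
█··████
█·██··█
k=6  █·····█
█······
·█·█···
██···██
█····█·
·······
k=7  █·····█
██····█
·██····
·██·██·
██···█·
█······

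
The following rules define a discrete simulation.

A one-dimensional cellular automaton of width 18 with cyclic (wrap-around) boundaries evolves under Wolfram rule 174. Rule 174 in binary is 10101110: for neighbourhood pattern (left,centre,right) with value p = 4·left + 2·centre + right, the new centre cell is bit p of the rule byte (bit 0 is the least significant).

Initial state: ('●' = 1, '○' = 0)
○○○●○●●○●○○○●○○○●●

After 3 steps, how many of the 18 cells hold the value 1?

10

k=0  ○○○●○●●○●○○○●○○○●●
k=1  ○○●●●●○●●○○●●○○●●○
k=2  ○●●●●○●●○○●●○○●●○○
k=3  ●●●●○●●○○●●○○●●○○○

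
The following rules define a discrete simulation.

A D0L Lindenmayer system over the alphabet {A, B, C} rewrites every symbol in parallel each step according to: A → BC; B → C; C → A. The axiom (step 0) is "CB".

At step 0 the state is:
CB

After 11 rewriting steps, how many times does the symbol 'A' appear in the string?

12

0) CB
1) AC
2) BCA
3) CABC
4) ABCCA
5) BCCAABC
6) CAABCBCCA
7) ABCBCCACAABC
8) BCCACAABCABCBCCA
9) CAABCABCBCCABCCACAABC
10) ABCBCCABCCACAABCCAABCABCBCCA
11) BCCACAABCCAABCABCBCCAABCBCCABCCACAABC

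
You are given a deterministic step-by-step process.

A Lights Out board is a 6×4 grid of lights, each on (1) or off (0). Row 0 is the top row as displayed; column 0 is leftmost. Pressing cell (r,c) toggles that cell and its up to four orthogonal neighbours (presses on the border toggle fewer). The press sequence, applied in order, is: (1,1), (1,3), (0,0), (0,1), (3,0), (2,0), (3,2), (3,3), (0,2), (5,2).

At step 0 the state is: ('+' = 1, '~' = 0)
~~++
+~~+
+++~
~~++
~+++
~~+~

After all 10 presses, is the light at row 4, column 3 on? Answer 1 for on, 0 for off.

0

0) ~~++
+~~+
+++~
~~++
~+++
~~+~
1) ~+++
~+++
+~+~
~~++
~+++
~~+~
2) ~++~
~+~~
+~++
~~++
~+++
~~+~
3) +~+~
++~~
+~++
~~++
~+++
~~+~
4) ~+~~
+~~~
+~++
~~++
~+++
~~+~
5) ~+~~
+~~~
~~++
++++
++++
~~+~
6) ~+~~
~~~~
++++
~+++
++++
~~+~
7) ~+~~
~~~~
++~+
~~~~
++~+
~~+~
8) ~+~~
~~~~
++~~
~~++
++~~
~~+~
9) ~~++
~~+~
++~~
~~++
++~~
~~+~
10) ~~++
~~+~
++~~
~~++
+++~
~+~+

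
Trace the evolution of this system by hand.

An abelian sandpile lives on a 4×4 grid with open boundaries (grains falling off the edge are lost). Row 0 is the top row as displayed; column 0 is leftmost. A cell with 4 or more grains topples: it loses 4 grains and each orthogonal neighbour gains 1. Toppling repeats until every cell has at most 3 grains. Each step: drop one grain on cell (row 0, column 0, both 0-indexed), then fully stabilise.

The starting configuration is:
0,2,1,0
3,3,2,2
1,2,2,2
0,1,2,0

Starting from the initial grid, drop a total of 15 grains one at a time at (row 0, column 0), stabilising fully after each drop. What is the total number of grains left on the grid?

27

step 0: 0,2,1,0
3,3,2,2
1,2,2,2
0,1,2,0
step 1: 1,2,1,0
3,3,2,2
1,2,2,2
0,1,2,0
step 2: 2,2,1,0
3,3,2,2
1,2,2,2
0,1,2,0
step 3: 3,2,1,0
3,3,2,2
1,2,2,2
0,1,2,0
step 4: 2,0,2,0
1,1,3,2
2,3,2,2
0,1,2,0
step 5: 3,0,2,0
1,1,3,2
2,3,2,2
0,1,2,0
step 6: 0,1,2,0
2,1,3,2
2,3,2,2
0,1,2,0
step 7: 1,1,2,0
2,1,3,2
2,3,2,2
0,1,2,0
step 8: 2,1,2,0
2,1,3,2
2,3,2,2
0,1,2,0
step 9: 3,1,2,0
2,1,3,2
2,3,2,2
0,1,2,0
step 10: 0,2,2,0
3,1,3,2
2,3,2,2
0,1,2,0
step 11: 1,2,2,0
3,1,3,2
2,3,2,2
0,1,2,0
step 12: 2,2,2,0
3,1,3,2
2,3,2,2
0,1,2,0
step 13: 3,2,2,0
3,1,3,2
2,3,2,2
0,1,2,0
step 14: 1,3,2,0
0,2,3,2
3,3,2,2
0,1,2,0
step 15: 2,3,2,0
0,2,3,2
3,3,2,2
0,1,2,0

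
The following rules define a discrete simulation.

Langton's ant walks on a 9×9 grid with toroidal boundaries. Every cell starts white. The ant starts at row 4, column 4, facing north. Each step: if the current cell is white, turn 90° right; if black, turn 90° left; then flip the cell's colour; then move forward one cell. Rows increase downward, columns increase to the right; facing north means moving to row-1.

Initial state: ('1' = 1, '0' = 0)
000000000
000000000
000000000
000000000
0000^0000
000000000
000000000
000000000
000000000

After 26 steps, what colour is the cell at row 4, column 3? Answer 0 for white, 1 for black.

step 0: 000000000
000000000
000000000
000000000
0000^0000
000000000
000000000
000000000
000000000
step 1: 000000000
000000000
000000000
000000000
00001>000
000000000
000000000
000000000
000000000
step 2: 000000000
000000000
000000000
000000000
000011000
00000v000
000000000
000000000
000000000
step 3: 000000000
000000000
000000000
000000000
000011000
0000<1000
000000000
000000000
000000000
step 4: 000000000
000000000
000000000
000000000
0000^1000
000011000
000000000
000000000
000000000
step 5: 000000000
000000000
000000000
000000000
000<01000
000011000
000000000
000000000
000000000
step 6: 000000000
000000000
000000000
000^00000
000101000
000011000
000000000
000000000
000000000
step 7: 000000000
000000000
000000000
0001>0000
000101000
000011000
000000000
000000000
000000000
step 8: 000000000
000000000
000000000
000110000
0001v1000
000011000
000000000
000000000
000000000
step 9: 000000000
000000000
000000000
000110000
000<11000
000011000
000000000
000000000
000000000
step 10: 000000000
000000000
000000000
000110000
000011000
000v11000
000000000
000000000
000000000
step 11: 000000000
000000000
000000000
000110000
000011000
00<111000
000000000
000000000
000000000
step 12: 000000000
000000000
000000000
000110000
00^011000
001111000
000000000
000000000
000000000
step 13: 000000000
000000000
000000000
000110000
001>11000
001111000
000000000
000000000
000000000
step 14: 000000000
000000000
000000000
000110000
001111000
001v11000
000000000
000000000
000000000
step 15: 000000000
000000000
000000000
000110000
001111000
0010>1000
000000000
000000000
000000000
step 16: 000000000
000000000
000000000
000110000
0011^1000
001001000
000000000
000000000
000000000
step 17: 000000000
000000000
000000000
000110000
001<01000
001001000
000000000
000000000
000000000
step 18: 000000000
000000000
000000000
000110000
001001000
001v01000
000000000
000000000
000000000
step 19: 000000000
000000000
000000000
000110000
001001000
00<101000
000000000
000000000
000000000
step 20: 000000000
000000000
000000000
000110000
001001000
000101000
00v000000
000000000
000000000
step 21: 000000000
000000000
000000000
000110000
001001000
000101000
0<1000000
000000000
000000000
step 22: 000000000
000000000
000000000
000110000
001001000
0^0101000
011000000
000000000
000000000
step 23: 000000000
000000000
000000000
000110000
001001000
01>101000
011000000
000000000
000000000
step 24: 000000000
000000000
000000000
000110000
001001000
011101000
01v000000
000000000
000000000
step 25: 000000000
000000000
000000000
000110000
001001000
011101000
010>00000
000000000
000000000
step 26: 000000000
000000000
000000000
000110000
001001000
011101000
010100000
000v00000
000000000

0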